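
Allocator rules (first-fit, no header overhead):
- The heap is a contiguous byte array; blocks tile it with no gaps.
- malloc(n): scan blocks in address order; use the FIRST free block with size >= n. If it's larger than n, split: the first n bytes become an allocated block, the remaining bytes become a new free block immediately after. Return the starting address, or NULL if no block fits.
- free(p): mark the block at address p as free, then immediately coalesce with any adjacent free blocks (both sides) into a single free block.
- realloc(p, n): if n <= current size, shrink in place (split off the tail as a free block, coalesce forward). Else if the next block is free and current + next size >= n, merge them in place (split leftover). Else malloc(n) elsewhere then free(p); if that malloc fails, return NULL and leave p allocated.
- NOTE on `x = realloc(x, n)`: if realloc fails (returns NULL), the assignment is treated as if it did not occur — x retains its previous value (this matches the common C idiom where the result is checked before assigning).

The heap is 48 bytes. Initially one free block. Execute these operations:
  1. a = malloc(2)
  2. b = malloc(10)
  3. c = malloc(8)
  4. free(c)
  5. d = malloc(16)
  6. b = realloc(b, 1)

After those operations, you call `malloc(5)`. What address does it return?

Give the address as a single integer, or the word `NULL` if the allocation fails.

Op 1: a = malloc(2) -> a = 0; heap: [0-1 ALLOC][2-47 FREE]
Op 2: b = malloc(10) -> b = 2; heap: [0-1 ALLOC][2-11 ALLOC][12-47 FREE]
Op 3: c = malloc(8) -> c = 12; heap: [0-1 ALLOC][2-11 ALLOC][12-19 ALLOC][20-47 FREE]
Op 4: free(c) -> (freed c); heap: [0-1 ALLOC][2-11 ALLOC][12-47 FREE]
Op 5: d = malloc(16) -> d = 12; heap: [0-1 ALLOC][2-11 ALLOC][12-27 ALLOC][28-47 FREE]
Op 6: b = realloc(b, 1) -> b = 2; heap: [0-1 ALLOC][2-2 ALLOC][3-11 FREE][12-27 ALLOC][28-47 FREE]
malloc(5): first-fit scan over [0-1 ALLOC][2-2 ALLOC][3-11 FREE][12-27 ALLOC][28-47 FREE] -> 3

Answer: 3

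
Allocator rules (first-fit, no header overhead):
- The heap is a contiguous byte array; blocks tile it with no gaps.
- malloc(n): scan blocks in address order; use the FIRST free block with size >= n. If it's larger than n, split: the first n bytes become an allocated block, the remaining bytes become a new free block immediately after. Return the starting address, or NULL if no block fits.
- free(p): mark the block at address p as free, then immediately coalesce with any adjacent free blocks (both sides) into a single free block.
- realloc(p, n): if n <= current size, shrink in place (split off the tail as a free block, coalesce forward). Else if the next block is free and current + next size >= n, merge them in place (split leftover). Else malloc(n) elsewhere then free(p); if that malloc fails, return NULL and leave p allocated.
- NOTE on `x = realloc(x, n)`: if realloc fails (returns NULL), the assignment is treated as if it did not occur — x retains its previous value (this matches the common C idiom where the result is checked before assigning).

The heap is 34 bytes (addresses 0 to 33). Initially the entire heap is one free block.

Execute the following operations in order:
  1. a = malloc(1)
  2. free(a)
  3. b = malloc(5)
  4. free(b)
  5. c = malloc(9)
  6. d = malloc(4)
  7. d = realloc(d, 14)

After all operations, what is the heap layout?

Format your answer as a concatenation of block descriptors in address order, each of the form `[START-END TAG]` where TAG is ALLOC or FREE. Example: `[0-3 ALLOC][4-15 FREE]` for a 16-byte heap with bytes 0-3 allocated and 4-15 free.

Answer: [0-8 ALLOC][9-22 ALLOC][23-33 FREE]

Derivation:
Op 1: a = malloc(1) -> a = 0; heap: [0-0 ALLOC][1-33 FREE]
Op 2: free(a) -> (freed a); heap: [0-33 FREE]
Op 3: b = malloc(5) -> b = 0; heap: [0-4 ALLOC][5-33 FREE]
Op 4: free(b) -> (freed b); heap: [0-33 FREE]
Op 5: c = malloc(9) -> c = 0; heap: [0-8 ALLOC][9-33 FREE]
Op 6: d = malloc(4) -> d = 9; heap: [0-8 ALLOC][9-12 ALLOC][13-33 FREE]
Op 7: d = realloc(d, 14) -> d = 9; heap: [0-8 ALLOC][9-22 ALLOC][23-33 FREE]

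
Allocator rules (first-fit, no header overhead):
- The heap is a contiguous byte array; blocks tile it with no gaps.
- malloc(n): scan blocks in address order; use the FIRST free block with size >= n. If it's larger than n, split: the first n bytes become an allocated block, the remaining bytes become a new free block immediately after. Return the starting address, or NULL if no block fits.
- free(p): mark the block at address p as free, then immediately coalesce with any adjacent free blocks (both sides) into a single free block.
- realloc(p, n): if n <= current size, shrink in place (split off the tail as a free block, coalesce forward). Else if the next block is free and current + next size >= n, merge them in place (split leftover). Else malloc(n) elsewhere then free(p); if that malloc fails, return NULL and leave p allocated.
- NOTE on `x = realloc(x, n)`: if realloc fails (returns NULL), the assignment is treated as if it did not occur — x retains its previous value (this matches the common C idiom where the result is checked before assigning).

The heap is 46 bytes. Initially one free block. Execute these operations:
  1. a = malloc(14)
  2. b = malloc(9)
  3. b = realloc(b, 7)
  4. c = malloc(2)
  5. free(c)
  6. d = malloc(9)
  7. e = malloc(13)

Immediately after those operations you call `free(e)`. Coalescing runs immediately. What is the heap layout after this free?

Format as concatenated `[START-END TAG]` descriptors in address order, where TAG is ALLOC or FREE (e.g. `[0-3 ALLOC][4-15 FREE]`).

Answer: [0-13 ALLOC][14-20 ALLOC][21-29 ALLOC][30-45 FREE]

Derivation:
Op 1: a = malloc(14) -> a = 0; heap: [0-13 ALLOC][14-45 FREE]
Op 2: b = malloc(9) -> b = 14; heap: [0-13 ALLOC][14-22 ALLOC][23-45 FREE]
Op 3: b = realloc(b, 7) -> b = 14; heap: [0-13 ALLOC][14-20 ALLOC][21-45 FREE]
Op 4: c = malloc(2) -> c = 21; heap: [0-13 ALLOC][14-20 ALLOC][21-22 ALLOC][23-45 FREE]
Op 5: free(c) -> (freed c); heap: [0-13 ALLOC][14-20 ALLOC][21-45 FREE]
Op 6: d = malloc(9) -> d = 21; heap: [0-13 ALLOC][14-20 ALLOC][21-29 ALLOC][30-45 FREE]
Op 7: e = malloc(13) -> e = 30; heap: [0-13 ALLOC][14-20 ALLOC][21-29 ALLOC][30-42 ALLOC][43-45 FREE]
free(e): e = 30 -> block [30-42 ALLOC]; mark free, coalesce with adjacent free neighbors -> [0-13 ALLOC][14-20 ALLOC][21-29 ALLOC][30-45 FREE]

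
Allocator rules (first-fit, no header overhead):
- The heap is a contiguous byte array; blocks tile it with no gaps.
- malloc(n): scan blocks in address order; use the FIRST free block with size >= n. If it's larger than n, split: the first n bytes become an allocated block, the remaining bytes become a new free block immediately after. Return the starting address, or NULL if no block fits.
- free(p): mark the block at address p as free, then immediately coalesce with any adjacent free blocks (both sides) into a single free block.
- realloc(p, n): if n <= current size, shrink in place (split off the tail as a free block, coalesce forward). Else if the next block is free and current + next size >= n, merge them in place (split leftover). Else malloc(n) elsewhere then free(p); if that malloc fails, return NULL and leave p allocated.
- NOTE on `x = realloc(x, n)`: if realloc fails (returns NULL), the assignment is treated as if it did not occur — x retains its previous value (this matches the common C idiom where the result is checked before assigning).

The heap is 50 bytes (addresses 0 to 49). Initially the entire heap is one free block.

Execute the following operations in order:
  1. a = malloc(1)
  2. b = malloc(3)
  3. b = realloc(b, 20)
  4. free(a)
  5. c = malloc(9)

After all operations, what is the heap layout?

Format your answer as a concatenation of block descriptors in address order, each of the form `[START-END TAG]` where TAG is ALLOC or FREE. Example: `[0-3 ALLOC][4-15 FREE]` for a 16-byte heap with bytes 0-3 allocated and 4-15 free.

Op 1: a = malloc(1) -> a = 0; heap: [0-0 ALLOC][1-49 FREE]
Op 2: b = malloc(3) -> b = 1; heap: [0-0 ALLOC][1-3 ALLOC][4-49 FREE]
Op 3: b = realloc(b, 20) -> b = 1; heap: [0-0 ALLOC][1-20 ALLOC][21-49 FREE]
Op 4: free(a) -> (freed a); heap: [0-0 FREE][1-20 ALLOC][21-49 FREE]
Op 5: c = malloc(9) -> c = 21; heap: [0-0 FREE][1-20 ALLOC][21-29 ALLOC][30-49 FREE]

Answer: [0-0 FREE][1-20 ALLOC][21-29 ALLOC][30-49 FREE]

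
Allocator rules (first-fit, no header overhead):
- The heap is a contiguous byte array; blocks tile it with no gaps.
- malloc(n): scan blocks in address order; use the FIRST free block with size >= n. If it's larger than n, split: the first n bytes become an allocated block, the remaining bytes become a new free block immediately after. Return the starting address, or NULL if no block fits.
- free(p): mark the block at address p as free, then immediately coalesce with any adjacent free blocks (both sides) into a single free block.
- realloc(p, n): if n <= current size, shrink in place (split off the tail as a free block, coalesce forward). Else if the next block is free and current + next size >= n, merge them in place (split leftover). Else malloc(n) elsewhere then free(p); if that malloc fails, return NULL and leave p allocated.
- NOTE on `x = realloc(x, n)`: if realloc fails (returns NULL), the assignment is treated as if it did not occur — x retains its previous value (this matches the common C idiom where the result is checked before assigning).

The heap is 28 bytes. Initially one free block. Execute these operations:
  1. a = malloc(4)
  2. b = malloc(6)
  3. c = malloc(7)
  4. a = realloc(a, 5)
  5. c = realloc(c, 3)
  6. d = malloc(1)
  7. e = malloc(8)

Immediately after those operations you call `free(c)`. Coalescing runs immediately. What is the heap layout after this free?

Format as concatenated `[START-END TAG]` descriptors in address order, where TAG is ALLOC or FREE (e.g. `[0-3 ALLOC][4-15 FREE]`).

Answer: [0-0 ALLOC][1-3 FREE][4-9 ALLOC][10-16 FREE][17-21 ALLOC][22-27 FREE]

Derivation:
Op 1: a = malloc(4) -> a = 0; heap: [0-3 ALLOC][4-27 FREE]
Op 2: b = malloc(6) -> b = 4; heap: [0-3 ALLOC][4-9 ALLOC][10-27 FREE]
Op 3: c = malloc(7) -> c = 10; heap: [0-3 ALLOC][4-9 ALLOC][10-16 ALLOC][17-27 FREE]
Op 4: a = realloc(a, 5) -> a = 17; heap: [0-3 FREE][4-9 ALLOC][10-16 ALLOC][17-21 ALLOC][22-27 FREE]
Op 5: c = realloc(c, 3) -> c = 10; heap: [0-3 FREE][4-9 ALLOC][10-12 ALLOC][13-16 FREE][17-21 ALLOC][22-27 FREE]
Op 6: d = malloc(1) -> d = 0; heap: [0-0 ALLOC][1-3 FREE][4-9 ALLOC][10-12 ALLOC][13-16 FREE][17-21 ALLOC][22-27 FREE]
Op 7: e = malloc(8) -> e = NULL; heap: [0-0 ALLOC][1-3 FREE][4-9 ALLOC][10-12 ALLOC][13-16 FREE][17-21 ALLOC][22-27 FREE]
free(c): c = 10 -> block [10-12 ALLOC]; mark free, coalesce with adjacent free neighbors -> [0-0 ALLOC][1-3 FREE][4-9 ALLOC][10-16 FREE][17-21 ALLOC][22-27 FREE]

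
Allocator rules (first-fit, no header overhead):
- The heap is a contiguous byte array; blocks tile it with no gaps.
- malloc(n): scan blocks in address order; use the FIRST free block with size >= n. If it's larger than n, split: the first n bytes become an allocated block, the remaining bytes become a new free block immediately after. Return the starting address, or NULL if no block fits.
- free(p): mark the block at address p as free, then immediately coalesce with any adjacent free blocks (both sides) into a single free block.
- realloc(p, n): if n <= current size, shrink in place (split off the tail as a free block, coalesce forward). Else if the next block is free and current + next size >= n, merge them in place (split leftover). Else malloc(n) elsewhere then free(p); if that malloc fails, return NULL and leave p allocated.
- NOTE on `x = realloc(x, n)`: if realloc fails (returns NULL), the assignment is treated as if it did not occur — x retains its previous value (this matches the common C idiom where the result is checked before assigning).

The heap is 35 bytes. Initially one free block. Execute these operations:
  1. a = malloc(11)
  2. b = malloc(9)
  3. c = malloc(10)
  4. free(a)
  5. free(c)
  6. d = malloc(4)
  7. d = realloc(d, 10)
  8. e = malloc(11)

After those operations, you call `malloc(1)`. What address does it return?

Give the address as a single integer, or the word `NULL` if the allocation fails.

Answer: 10

Derivation:
Op 1: a = malloc(11) -> a = 0; heap: [0-10 ALLOC][11-34 FREE]
Op 2: b = malloc(9) -> b = 11; heap: [0-10 ALLOC][11-19 ALLOC][20-34 FREE]
Op 3: c = malloc(10) -> c = 20; heap: [0-10 ALLOC][11-19 ALLOC][20-29 ALLOC][30-34 FREE]
Op 4: free(a) -> (freed a); heap: [0-10 FREE][11-19 ALLOC][20-29 ALLOC][30-34 FREE]
Op 5: free(c) -> (freed c); heap: [0-10 FREE][11-19 ALLOC][20-34 FREE]
Op 6: d = malloc(4) -> d = 0; heap: [0-3 ALLOC][4-10 FREE][11-19 ALLOC][20-34 FREE]
Op 7: d = realloc(d, 10) -> d = 0; heap: [0-9 ALLOC][10-10 FREE][11-19 ALLOC][20-34 FREE]
Op 8: e = malloc(11) -> e = 20; heap: [0-9 ALLOC][10-10 FREE][11-19 ALLOC][20-30 ALLOC][31-34 FREE]
malloc(1): first-fit scan over [0-9 ALLOC][10-10 FREE][11-19 ALLOC][20-30 ALLOC][31-34 FREE] -> 10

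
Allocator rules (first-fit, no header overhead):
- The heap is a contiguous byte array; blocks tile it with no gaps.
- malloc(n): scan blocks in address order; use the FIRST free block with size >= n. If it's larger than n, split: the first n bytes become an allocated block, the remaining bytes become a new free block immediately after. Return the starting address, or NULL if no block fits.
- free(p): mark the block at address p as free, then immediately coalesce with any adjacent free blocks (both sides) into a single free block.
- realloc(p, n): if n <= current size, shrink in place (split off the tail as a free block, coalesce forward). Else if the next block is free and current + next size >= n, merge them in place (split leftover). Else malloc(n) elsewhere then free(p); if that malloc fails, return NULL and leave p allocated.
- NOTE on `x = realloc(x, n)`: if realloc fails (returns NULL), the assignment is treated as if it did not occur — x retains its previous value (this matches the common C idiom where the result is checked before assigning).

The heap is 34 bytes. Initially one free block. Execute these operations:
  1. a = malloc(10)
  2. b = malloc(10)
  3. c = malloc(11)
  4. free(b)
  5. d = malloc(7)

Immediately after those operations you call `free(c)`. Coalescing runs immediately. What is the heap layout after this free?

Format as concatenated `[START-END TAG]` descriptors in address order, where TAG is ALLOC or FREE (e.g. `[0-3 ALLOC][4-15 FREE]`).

Op 1: a = malloc(10) -> a = 0; heap: [0-9 ALLOC][10-33 FREE]
Op 2: b = malloc(10) -> b = 10; heap: [0-9 ALLOC][10-19 ALLOC][20-33 FREE]
Op 3: c = malloc(11) -> c = 20; heap: [0-9 ALLOC][10-19 ALLOC][20-30 ALLOC][31-33 FREE]
Op 4: free(b) -> (freed b); heap: [0-9 ALLOC][10-19 FREE][20-30 ALLOC][31-33 FREE]
Op 5: d = malloc(7) -> d = 10; heap: [0-9 ALLOC][10-16 ALLOC][17-19 FREE][20-30 ALLOC][31-33 FREE]
free(c): c = 20 -> block [20-30 ALLOC]; mark free, coalesce with adjacent free neighbors -> [0-9 ALLOC][10-16 ALLOC][17-33 FREE]

Answer: [0-9 ALLOC][10-16 ALLOC][17-33 FREE]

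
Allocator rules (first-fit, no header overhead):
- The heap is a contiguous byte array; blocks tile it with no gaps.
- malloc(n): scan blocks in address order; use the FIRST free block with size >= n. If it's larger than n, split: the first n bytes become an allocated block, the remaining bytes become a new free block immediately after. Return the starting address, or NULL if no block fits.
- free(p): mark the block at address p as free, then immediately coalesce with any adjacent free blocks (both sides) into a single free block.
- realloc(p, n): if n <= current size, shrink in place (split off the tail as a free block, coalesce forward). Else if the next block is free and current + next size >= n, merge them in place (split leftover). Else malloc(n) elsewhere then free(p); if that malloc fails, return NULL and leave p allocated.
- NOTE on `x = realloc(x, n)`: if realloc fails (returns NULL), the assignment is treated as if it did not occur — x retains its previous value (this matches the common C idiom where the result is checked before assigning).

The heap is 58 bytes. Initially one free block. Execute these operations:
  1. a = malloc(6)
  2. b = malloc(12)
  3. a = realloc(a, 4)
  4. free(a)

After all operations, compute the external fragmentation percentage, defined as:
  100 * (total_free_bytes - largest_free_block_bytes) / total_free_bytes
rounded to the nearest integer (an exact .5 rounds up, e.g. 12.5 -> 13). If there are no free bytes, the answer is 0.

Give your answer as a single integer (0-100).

Op 1: a = malloc(6) -> a = 0; heap: [0-5 ALLOC][6-57 FREE]
Op 2: b = malloc(12) -> b = 6; heap: [0-5 ALLOC][6-17 ALLOC][18-57 FREE]
Op 3: a = realloc(a, 4) -> a = 0; heap: [0-3 ALLOC][4-5 FREE][6-17 ALLOC][18-57 FREE]
Op 4: free(a) -> (freed a); heap: [0-5 FREE][6-17 ALLOC][18-57 FREE]
Free blocks: [6 40] total_free=46 largest=40 -> 100*(46-40)/46 = 600/46 ≈ 13.043 -> rounds to 13

Answer: 13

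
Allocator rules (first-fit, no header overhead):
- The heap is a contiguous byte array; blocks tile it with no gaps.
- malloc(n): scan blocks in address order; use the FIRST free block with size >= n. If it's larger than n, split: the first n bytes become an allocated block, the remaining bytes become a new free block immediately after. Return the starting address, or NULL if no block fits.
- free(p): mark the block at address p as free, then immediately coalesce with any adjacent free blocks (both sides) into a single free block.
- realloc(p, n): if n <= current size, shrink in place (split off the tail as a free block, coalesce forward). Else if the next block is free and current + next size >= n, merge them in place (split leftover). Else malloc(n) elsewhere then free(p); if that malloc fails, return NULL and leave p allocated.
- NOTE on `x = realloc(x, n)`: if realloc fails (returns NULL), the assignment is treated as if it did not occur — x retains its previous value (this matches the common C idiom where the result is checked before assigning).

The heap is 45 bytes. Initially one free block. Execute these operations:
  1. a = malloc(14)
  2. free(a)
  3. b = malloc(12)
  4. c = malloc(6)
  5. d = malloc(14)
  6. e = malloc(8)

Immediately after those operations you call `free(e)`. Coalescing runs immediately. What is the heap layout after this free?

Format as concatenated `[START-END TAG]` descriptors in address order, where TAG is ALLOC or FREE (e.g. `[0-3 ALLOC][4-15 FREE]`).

Op 1: a = malloc(14) -> a = 0; heap: [0-13 ALLOC][14-44 FREE]
Op 2: free(a) -> (freed a); heap: [0-44 FREE]
Op 3: b = malloc(12) -> b = 0; heap: [0-11 ALLOC][12-44 FREE]
Op 4: c = malloc(6) -> c = 12; heap: [0-11 ALLOC][12-17 ALLOC][18-44 FREE]
Op 5: d = malloc(14) -> d = 18; heap: [0-11 ALLOC][12-17 ALLOC][18-31 ALLOC][32-44 FREE]
Op 6: e = malloc(8) -> e = 32; heap: [0-11 ALLOC][12-17 ALLOC][18-31 ALLOC][32-39 ALLOC][40-44 FREE]
free(e): e = 32 -> block [32-39 ALLOC]; mark free, coalesce with adjacent free neighbors -> [0-11 ALLOC][12-17 ALLOC][18-31 ALLOC][32-44 FREE]

Answer: [0-11 ALLOC][12-17 ALLOC][18-31 ALLOC][32-44 FREE]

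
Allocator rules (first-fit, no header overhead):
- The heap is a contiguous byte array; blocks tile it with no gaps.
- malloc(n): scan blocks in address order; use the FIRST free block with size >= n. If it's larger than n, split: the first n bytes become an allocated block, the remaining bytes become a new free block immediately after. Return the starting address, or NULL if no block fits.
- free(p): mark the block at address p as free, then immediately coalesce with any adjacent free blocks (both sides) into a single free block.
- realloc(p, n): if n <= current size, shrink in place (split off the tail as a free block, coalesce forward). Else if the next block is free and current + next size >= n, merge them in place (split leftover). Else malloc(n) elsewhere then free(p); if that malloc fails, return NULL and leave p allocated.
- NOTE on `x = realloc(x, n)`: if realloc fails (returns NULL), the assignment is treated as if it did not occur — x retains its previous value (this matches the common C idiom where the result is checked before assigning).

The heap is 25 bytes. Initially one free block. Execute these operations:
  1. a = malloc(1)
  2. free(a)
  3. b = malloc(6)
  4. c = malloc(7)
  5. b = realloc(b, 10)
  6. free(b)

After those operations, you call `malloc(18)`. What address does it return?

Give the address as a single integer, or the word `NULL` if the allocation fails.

Answer: NULL

Derivation:
Op 1: a = malloc(1) -> a = 0; heap: [0-0 ALLOC][1-24 FREE]
Op 2: free(a) -> (freed a); heap: [0-24 FREE]
Op 3: b = malloc(6) -> b = 0; heap: [0-5 ALLOC][6-24 FREE]
Op 4: c = malloc(7) -> c = 6; heap: [0-5 ALLOC][6-12 ALLOC][13-24 FREE]
Op 5: b = realloc(b, 10) -> b = 13; heap: [0-5 FREE][6-12 ALLOC][13-22 ALLOC][23-24 FREE]
Op 6: free(b) -> (freed b); heap: [0-5 FREE][6-12 ALLOC][13-24 FREE]
malloc(18): first-fit scan over [0-5 FREE][6-12 ALLOC][13-24 FREE] -> NULL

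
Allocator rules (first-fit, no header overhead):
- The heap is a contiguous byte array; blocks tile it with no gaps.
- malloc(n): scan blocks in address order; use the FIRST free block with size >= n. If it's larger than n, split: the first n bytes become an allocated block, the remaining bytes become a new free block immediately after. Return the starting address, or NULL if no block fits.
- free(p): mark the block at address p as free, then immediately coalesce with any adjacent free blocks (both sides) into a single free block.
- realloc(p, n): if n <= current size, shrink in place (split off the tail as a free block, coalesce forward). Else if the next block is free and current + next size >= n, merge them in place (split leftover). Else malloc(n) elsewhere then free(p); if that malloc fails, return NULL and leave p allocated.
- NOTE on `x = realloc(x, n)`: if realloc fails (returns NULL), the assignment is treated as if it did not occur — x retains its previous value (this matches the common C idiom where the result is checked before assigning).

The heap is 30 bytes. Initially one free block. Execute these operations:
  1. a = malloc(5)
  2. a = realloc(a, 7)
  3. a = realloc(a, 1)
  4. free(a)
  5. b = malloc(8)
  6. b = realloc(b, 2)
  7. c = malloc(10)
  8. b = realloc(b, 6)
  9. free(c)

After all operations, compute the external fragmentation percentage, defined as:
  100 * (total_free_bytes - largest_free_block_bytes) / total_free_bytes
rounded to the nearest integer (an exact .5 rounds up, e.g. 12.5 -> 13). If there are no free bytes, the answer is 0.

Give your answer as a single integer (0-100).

Answer: 50

Derivation:
Op 1: a = malloc(5) -> a = 0; heap: [0-4 ALLOC][5-29 FREE]
Op 2: a = realloc(a, 7) -> a = 0; heap: [0-6 ALLOC][7-29 FREE]
Op 3: a = realloc(a, 1) -> a = 0; heap: [0-0 ALLOC][1-29 FREE]
Op 4: free(a) -> (freed a); heap: [0-29 FREE]
Op 5: b = malloc(8) -> b = 0; heap: [0-7 ALLOC][8-29 FREE]
Op 6: b = realloc(b, 2) -> b = 0; heap: [0-1 ALLOC][2-29 FREE]
Op 7: c = malloc(10) -> c = 2; heap: [0-1 ALLOC][2-11 ALLOC][12-29 FREE]
Op 8: b = realloc(b, 6) -> b = 12; heap: [0-1 FREE][2-11 ALLOC][12-17 ALLOC][18-29 FREE]
Op 9: free(c) -> (freed c); heap: [0-11 FREE][12-17 ALLOC][18-29 FREE]
Free blocks: [12 12] total_free=24 largest=12 -> 100*(24-12)/24 = 1200/24 = 50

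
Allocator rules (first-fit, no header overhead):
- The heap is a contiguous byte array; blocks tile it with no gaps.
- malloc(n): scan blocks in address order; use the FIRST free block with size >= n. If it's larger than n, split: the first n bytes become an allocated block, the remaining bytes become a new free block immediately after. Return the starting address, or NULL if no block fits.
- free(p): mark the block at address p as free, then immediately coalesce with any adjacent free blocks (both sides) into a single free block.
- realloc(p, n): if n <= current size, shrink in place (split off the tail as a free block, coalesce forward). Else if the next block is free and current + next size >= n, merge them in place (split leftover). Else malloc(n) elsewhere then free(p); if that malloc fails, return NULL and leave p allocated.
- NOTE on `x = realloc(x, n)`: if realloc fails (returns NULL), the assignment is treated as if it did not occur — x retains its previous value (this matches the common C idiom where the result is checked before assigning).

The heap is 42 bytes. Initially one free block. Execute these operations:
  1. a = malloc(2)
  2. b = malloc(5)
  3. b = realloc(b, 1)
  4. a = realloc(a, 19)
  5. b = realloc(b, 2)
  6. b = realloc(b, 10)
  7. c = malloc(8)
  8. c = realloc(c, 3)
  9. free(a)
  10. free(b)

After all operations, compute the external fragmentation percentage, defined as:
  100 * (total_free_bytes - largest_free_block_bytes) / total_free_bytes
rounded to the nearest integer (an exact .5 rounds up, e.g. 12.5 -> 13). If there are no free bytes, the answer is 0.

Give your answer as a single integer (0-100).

Answer: 18

Derivation:
Op 1: a = malloc(2) -> a = 0; heap: [0-1 ALLOC][2-41 FREE]
Op 2: b = malloc(5) -> b = 2; heap: [0-1 ALLOC][2-6 ALLOC][7-41 FREE]
Op 3: b = realloc(b, 1) -> b = 2; heap: [0-1 ALLOC][2-2 ALLOC][3-41 FREE]
Op 4: a = realloc(a, 19) -> a = 3; heap: [0-1 FREE][2-2 ALLOC][3-21 ALLOC][22-41 FREE]
Op 5: b = realloc(b, 2) -> b = 0; heap: [0-1 ALLOC][2-2 FREE][3-21 ALLOC][22-41 FREE]
Op 6: b = realloc(b, 10) -> b = 22; heap: [0-2 FREE][3-21 ALLOC][22-31 ALLOC][32-41 FREE]
Op 7: c = malloc(8) -> c = 32; heap: [0-2 FREE][3-21 ALLOC][22-31 ALLOC][32-39 ALLOC][40-41 FREE]
Op 8: c = realloc(c, 3) -> c = 32; heap: [0-2 FREE][3-21 ALLOC][22-31 ALLOC][32-34 ALLOC][35-41 FREE]
Op 9: free(a) -> (freed a); heap: [0-21 FREE][22-31 ALLOC][32-34 ALLOC][35-41 FREE]
Op 10: free(b) -> (freed b); heap: [0-31 FREE][32-34 ALLOC][35-41 FREE]
Free blocks: [32 7] total_free=39 largest=32 -> 100*(39-32)/39 = 700/39 ≈ 17.949 -> rounds to 18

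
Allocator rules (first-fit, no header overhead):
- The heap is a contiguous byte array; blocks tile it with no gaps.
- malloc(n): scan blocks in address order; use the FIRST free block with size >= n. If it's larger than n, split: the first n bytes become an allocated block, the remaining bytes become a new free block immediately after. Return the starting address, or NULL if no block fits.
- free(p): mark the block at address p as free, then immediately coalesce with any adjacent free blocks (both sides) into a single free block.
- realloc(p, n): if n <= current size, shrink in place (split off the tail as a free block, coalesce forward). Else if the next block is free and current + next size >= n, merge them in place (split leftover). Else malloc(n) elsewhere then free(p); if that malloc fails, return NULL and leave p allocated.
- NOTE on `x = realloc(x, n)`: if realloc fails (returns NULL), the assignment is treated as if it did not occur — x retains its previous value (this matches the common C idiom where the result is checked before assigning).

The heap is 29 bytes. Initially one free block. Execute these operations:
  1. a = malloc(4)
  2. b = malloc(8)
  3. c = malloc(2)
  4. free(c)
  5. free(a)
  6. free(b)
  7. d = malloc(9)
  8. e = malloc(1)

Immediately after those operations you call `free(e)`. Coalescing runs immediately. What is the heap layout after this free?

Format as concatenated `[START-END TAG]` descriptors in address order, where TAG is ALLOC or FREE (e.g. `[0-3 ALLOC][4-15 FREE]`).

Answer: [0-8 ALLOC][9-28 FREE]

Derivation:
Op 1: a = malloc(4) -> a = 0; heap: [0-3 ALLOC][4-28 FREE]
Op 2: b = malloc(8) -> b = 4; heap: [0-3 ALLOC][4-11 ALLOC][12-28 FREE]
Op 3: c = malloc(2) -> c = 12; heap: [0-3 ALLOC][4-11 ALLOC][12-13 ALLOC][14-28 FREE]
Op 4: free(c) -> (freed c); heap: [0-3 ALLOC][4-11 ALLOC][12-28 FREE]
Op 5: free(a) -> (freed a); heap: [0-3 FREE][4-11 ALLOC][12-28 FREE]
Op 6: free(b) -> (freed b); heap: [0-28 FREE]
Op 7: d = malloc(9) -> d = 0; heap: [0-8 ALLOC][9-28 FREE]
Op 8: e = malloc(1) -> e = 9; heap: [0-8 ALLOC][9-9 ALLOC][10-28 FREE]
free(e): e = 9 -> block [9-9 ALLOC]; mark free, coalesce with adjacent free neighbors -> [0-8 ALLOC][9-28 FREE]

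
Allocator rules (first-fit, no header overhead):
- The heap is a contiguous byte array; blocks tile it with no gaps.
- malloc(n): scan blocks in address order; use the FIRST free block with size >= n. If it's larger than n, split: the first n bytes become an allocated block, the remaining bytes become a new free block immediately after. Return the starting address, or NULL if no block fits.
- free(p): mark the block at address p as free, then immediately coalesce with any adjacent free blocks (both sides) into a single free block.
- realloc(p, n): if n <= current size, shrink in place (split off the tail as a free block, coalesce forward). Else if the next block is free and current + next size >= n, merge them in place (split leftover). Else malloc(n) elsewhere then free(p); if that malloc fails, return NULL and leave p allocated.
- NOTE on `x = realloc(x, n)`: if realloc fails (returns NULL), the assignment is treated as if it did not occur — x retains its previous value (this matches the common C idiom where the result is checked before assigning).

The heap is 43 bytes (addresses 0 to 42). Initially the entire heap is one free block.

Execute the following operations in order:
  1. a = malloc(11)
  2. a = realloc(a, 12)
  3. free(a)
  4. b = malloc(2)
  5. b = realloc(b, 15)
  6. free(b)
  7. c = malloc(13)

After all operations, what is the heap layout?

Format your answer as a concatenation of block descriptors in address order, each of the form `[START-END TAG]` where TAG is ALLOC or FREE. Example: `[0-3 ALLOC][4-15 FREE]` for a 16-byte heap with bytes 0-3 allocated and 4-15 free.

Answer: [0-12 ALLOC][13-42 FREE]

Derivation:
Op 1: a = malloc(11) -> a = 0; heap: [0-10 ALLOC][11-42 FREE]
Op 2: a = realloc(a, 12) -> a = 0; heap: [0-11 ALLOC][12-42 FREE]
Op 3: free(a) -> (freed a); heap: [0-42 FREE]
Op 4: b = malloc(2) -> b = 0; heap: [0-1 ALLOC][2-42 FREE]
Op 5: b = realloc(b, 15) -> b = 0; heap: [0-14 ALLOC][15-42 FREE]
Op 6: free(b) -> (freed b); heap: [0-42 FREE]
Op 7: c = malloc(13) -> c = 0; heap: [0-12 ALLOC][13-42 FREE]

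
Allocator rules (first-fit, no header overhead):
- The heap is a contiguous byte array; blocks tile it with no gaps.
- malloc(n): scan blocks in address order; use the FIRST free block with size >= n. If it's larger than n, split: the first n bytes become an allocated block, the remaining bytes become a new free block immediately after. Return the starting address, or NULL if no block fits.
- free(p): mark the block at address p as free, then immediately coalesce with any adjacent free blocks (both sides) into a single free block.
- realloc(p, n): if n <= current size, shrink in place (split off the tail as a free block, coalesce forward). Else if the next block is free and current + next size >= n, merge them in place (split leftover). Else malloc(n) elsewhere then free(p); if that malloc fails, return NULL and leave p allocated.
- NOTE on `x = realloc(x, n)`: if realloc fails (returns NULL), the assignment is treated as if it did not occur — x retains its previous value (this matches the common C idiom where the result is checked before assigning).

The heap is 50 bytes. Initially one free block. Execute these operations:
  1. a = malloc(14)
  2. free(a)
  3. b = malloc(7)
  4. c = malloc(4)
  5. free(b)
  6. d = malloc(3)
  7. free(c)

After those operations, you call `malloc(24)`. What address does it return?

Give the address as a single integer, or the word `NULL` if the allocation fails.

Answer: 3

Derivation:
Op 1: a = malloc(14) -> a = 0; heap: [0-13 ALLOC][14-49 FREE]
Op 2: free(a) -> (freed a); heap: [0-49 FREE]
Op 3: b = malloc(7) -> b = 0; heap: [0-6 ALLOC][7-49 FREE]
Op 4: c = malloc(4) -> c = 7; heap: [0-6 ALLOC][7-10 ALLOC][11-49 FREE]
Op 5: free(b) -> (freed b); heap: [0-6 FREE][7-10 ALLOC][11-49 FREE]
Op 6: d = malloc(3) -> d = 0; heap: [0-2 ALLOC][3-6 FREE][7-10 ALLOC][11-49 FREE]
Op 7: free(c) -> (freed c); heap: [0-2 ALLOC][3-49 FREE]
malloc(24): first-fit scan over [0-2 ALLOC][3-49 FREE] -> 3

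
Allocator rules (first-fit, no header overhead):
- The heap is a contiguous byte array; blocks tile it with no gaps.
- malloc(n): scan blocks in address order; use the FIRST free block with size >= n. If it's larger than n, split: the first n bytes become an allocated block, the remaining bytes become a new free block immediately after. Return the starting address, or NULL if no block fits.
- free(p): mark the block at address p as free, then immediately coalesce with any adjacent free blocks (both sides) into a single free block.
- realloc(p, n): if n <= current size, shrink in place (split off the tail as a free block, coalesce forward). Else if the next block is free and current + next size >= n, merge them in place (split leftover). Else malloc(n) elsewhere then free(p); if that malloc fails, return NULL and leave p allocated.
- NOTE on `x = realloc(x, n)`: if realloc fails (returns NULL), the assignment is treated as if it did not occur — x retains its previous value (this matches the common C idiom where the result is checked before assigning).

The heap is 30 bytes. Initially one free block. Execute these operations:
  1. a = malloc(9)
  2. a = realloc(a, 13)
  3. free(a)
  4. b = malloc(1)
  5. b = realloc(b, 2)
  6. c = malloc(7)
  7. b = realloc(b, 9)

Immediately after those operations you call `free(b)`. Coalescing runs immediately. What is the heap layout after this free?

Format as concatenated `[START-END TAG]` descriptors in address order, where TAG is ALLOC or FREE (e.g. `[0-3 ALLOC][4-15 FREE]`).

Answer: [0-1 FREE][2-8 ALLOC][9-29 FREE]

Derivation:
Op 1: a = malloc(9) -> a = 0; heap: [0-8 ALLOC][9-29 FREE]
Op 2: a = realloc(a, 13) -> a = 0; heap: [0-12 ALLOC][13-29 FREE]
Op 3: free(a) -> (freed a); heap: [0-29 FREE]
Op 4: b = malloc(1) -> b = 0; heap: [0-0 ALLOC][1-29 FREE]
Op 5: b = realloc(b, 2) -> b = 0; heap: [0-1 ALLOC][2-29 FREE]
Op 6: c = malloc(7) -> c = 2; heap: [0-1 ALLOC][2-8 ALLOC][9-29 FREE]
Op 7: b = realloc(b, 9) -> b = 9; heap: [0-1 FREE][2-8 ALLOC][9-17 ALLOC][18-29 FREE]
free(b): b = 9 -> block [9-17 ALLOC]; mark free, coalesce with adjacent free neighbors -> [0-1 FREE][2-8 ALLOC][9-29 FREE]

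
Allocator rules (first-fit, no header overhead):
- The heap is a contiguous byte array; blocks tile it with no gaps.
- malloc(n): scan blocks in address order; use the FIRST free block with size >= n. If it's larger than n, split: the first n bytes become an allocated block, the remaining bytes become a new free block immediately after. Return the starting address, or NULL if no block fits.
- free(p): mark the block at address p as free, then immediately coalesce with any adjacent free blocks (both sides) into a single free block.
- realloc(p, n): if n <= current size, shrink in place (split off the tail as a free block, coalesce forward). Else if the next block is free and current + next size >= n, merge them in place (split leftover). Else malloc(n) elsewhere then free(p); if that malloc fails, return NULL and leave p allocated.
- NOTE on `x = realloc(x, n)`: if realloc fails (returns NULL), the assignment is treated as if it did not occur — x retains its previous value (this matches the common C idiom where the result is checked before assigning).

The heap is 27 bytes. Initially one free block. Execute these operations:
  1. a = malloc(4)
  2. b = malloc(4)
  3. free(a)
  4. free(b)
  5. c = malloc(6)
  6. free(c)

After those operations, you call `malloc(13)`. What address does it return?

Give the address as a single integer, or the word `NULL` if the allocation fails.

Op 1: a = malloc(4) -> a = 0; heap: [0-3 ALLOC][4-26 FREE]
Op 2: b = malloc(4) -> b = 4; heap: [0-3 ALLOC][4-7 ALLOC][8-26 FREE]
Op 3: free(a) -> (freed a); heap: [0-3 FREE][4-7 ALLOC][8-26 FREE]
Op 4: free(b) -> (freed b); heap: [0-26 FREE]
Op 5: c = malloc(6) -> c = 0; heap: [0-5 ALLOC][6-26 FREE]
Op 6: free(c) -> (freed c); heap: [0-26 FREE]
malloc(13): first-fit scan over [0-26 FREE] -> 0

Answer: 0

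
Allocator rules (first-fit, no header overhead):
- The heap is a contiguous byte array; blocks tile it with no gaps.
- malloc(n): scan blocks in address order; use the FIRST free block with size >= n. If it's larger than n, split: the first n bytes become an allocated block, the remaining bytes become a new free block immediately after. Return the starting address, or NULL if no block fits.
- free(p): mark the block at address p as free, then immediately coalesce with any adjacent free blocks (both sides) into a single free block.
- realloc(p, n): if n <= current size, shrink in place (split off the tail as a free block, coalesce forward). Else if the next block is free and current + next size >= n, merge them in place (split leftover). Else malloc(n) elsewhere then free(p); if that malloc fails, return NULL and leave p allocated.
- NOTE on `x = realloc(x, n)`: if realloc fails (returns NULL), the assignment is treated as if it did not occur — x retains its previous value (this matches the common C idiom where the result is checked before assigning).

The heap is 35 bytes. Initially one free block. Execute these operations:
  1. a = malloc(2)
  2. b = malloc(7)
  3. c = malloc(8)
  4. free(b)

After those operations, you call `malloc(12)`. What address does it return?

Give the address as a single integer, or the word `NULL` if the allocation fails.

Op 1: a = malloc(2) -> a = 0; heap: [0-1 ALLOC][2-34 FREE]
Op 2: b = malloc(7) -> b = 2; heap: [0-1 ALLOC][2-8 ALLOC][9-34 FREE]
Op 3: c = malloc(8) -> c = 9; heap: [0-1 ALLOC][2-8 ALLOC][9-16 ALLOC][17-34 FREE]
Op 4: free(b) -> (freed b); heap: [0-1 ALLOC][2-8 FREE][9-16 ALLOC][17-34 FREE]
malloc(12): first-fit scan over [0-1 ALLOC][2-8 FREE][9-16 ALLOC][17-34 FREE] -> 17

Answer: 17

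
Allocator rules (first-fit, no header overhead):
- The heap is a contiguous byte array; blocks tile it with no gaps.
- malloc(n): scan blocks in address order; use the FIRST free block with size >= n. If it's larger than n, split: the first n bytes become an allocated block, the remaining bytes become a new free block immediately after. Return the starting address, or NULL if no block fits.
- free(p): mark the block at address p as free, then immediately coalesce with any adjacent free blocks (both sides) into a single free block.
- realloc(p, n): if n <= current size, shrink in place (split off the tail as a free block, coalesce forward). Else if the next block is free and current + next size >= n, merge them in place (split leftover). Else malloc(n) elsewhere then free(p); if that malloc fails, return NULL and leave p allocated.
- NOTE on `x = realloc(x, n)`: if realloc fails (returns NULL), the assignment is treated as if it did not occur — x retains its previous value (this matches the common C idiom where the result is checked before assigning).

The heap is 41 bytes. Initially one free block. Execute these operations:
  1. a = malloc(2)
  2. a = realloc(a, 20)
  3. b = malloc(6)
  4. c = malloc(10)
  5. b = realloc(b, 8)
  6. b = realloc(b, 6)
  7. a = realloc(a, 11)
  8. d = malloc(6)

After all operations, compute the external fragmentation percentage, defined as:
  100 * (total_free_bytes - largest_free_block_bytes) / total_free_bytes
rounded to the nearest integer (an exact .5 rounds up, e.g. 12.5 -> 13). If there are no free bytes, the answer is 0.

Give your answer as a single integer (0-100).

Answer: 38

Derivation:
Op 1: a = malloc(2) -> a = 0; heap: [0-1 ALLOC][2-40 FREE]
Op 2: a = realloc(a, 20) -> a = 0; heap: [0-19 ALLOC][20-40 FREE]
Op 3: b = malloc(6) -> b = 20; heap: [0-19 ALLOC][20-25 ALLOC][26-40 FREE]
Op 4: c = malloc(10) -> c = 26; heap: [0-19 ALLOC][20-25 ALLOC][26-35 ALLOC][36-40 FREE]
Op 5: b = realloc(b, 8) -> NULL (b unchanged); heap: [0-19 ALLOC][20-25 ALLOC][26-35 ALLOC][36-40 FREE]
Op 6: b = realloc(b, 6) -> b = 20; heap: [0-19 ALLOC][20-25 ALLOC][26-35 ALLOC][36-40 FREE]
Op 7: a = realloc(a, 11) -> a = 0; heap: [0-10 ALLOC][11-19 FREE][20-25 ALLOC][26-35 ALLOC][36-40 FREE]
Op 8: d = malloc(6) -> d = 11; heap: [0-10 ALLOC][11-16 ALLOC][17-19 FREE][20-25 ALLOC][26-35 ALLOC][36-40 FREE]
Free blocks: [3 5] total_free=8 largest=5 -> 100*(8-5)/8 = 300/8 = 37.5 -> rounds to 38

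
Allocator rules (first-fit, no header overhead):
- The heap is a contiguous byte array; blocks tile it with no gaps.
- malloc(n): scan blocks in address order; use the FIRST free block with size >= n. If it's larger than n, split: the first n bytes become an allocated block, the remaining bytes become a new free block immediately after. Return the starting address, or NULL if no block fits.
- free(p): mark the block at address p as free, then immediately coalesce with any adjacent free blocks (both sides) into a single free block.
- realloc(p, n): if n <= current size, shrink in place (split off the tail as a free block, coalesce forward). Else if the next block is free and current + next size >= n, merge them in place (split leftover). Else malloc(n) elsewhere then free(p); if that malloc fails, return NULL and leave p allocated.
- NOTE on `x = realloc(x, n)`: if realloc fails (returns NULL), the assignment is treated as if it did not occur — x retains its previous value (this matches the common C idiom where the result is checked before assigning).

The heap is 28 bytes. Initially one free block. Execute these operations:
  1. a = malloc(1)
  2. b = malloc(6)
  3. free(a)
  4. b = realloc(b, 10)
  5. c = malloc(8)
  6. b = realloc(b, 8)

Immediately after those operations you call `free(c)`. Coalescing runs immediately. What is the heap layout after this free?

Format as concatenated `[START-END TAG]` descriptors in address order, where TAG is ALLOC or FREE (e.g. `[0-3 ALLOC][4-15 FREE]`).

Op 1: a = malloc(1) -> a = 0; heap: [0-0 ALLOC][1-27 FREE]
Op 2: b = malloc(6) -> b = 1; heap: [0-0 ALLOC][1-6 ALLOC][7-27 FREE]
Op 3: free(a) -> (freed a); heap: [0-0 FREE][1-6 ALLOC][7-27 FREE]
Op 4: b = realloc(b, 10) -> b = 1; heap: [0-0 FREE][1-10 ALLOC][11-27 FREE]
Op 5: c = malloc(8) -> c = 11; heap: [0-0 FREE][1-10 ALLOC][11-18 ALLOC][19-27 FREE]
Op 6: b = realloc(b, 8) -> b = 1; heap: [0-0 FREE][1-8 ALLOC][9-10 FREE][11-18 ALLOC][19-27 FREE]
free(c): c = 11 -> block [11-18 ALLOC]; mark free, coalesce with adjacent free neighbors -> [0-0 FREE][1-8 ALLOC][9-27 FREE]

Answer: [0-0 FREE][1-8 ALLOC][9-27 FREE]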